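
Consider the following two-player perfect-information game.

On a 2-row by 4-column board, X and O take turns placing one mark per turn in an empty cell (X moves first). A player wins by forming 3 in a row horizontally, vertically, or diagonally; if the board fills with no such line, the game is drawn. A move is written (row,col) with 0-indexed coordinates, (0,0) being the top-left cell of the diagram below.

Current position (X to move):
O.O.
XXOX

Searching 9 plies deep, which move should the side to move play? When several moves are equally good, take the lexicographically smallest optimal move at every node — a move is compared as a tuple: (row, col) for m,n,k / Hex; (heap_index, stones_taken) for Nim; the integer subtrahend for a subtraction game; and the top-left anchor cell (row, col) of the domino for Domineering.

X's best at [O.O./XXOX]: (0,1)

ply 1, X at O.O./XXOX | (0,1)=+0→OXO./XXOX*; (0,3)=-1→O.OX/XXOX
ply 2, O at OXO./XXOX | (0,3)=+0→OXOO/XXOX*
ply 3: OXOO/XXOX is terminal +0 (X); from O.O./XXOX depth 9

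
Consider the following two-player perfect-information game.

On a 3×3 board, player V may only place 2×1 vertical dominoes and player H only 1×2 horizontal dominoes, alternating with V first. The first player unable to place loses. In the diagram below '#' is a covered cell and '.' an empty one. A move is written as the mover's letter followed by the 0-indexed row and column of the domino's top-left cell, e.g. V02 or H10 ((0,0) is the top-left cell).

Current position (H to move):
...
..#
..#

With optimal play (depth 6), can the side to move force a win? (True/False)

H winning at [.../..#/..#]: True

ply 1, H at .../..#/..# | H00=-1→##./..#/..#; H01=-1→.##/..#/..#; H10=+1→.../###/..#*; H20=-1→.../..#/###
ply 2: .../###/..# is terminal -1 (V); from .../..#/..# depth 6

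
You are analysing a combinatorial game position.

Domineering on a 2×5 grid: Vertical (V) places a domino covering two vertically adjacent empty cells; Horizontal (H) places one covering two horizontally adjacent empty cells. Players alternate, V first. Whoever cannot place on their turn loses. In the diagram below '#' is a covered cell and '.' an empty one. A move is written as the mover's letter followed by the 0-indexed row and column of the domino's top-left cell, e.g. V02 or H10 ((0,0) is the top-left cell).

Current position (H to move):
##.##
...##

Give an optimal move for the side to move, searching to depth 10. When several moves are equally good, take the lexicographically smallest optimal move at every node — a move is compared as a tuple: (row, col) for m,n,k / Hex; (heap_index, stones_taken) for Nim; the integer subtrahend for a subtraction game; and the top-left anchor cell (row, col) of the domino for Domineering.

p1 H@[##.##/...##]: H10[##.##/##.##]-1 H11[##.##/.####]+1*
p2 V@[##.##/.####] terminal -1; root [##.##/...##] d10

H's best at [##.##/...##]: H11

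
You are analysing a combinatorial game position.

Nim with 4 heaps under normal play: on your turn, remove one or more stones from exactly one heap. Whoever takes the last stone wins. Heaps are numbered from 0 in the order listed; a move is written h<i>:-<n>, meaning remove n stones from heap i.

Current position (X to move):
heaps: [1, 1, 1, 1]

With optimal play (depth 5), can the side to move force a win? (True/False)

p1 X@[(1,1,1,1)]: h0:-1[(0,1,1,1)]-1* h1:-1[(1,0,1,1)]-1 h2:-1[(1,1,0,1)]-1 h3:-1[(1,1,1,0)]-1
p2 O@[(0,1,1,1)]: h1:-1[(0,0,1,1)]+1* h2:-1[(0,1,0,1)]+1 h3:-1[(0,1,1,0)]+1
p3 X@[(0,0,1,1)]: h2:-1[(0,0,0,1)]-1* h3:-1[(0,0,1,0)]-1
p4 O@[(0,0,0,1)]: h3:-1[(0,0,0,0)]+1*
p5 X@[(0,0,0,0)] terminal -1; root [(1,1,1,1)] d5

X winning at [(1,1,1,1)]: False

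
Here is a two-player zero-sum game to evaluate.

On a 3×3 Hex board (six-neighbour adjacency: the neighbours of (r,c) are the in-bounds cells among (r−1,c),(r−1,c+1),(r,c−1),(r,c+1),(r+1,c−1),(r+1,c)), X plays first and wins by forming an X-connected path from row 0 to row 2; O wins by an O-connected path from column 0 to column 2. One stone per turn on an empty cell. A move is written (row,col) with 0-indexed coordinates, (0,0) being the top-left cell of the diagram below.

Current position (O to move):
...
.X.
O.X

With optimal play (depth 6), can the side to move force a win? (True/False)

O winning at [.../.X./O.X]: False

ply 1, O at .../.X./O.X | (0,0)=-1→O../.X./O.X*; (0,1)=-1→.O./.X./O.X; (0,2)=-1→..O/.X./O.X; (1,0)=-1→.../OX./O.X; (1,2)=-1→.../.XO/O.X; (2,1)=-1→.../.X./OOX
ply 2, X at O../.X./O.X | (0,1)=+1→OX./.X./O.X*; (0,2)=+1→O.X/.X./O.X; (1,0)=+1→O../XX./O.X; (1,2)=+1→O../.XX/O.X; (2,1)=+1→O../.X./OXX
ply 3, O at OX./.X./O.X | (0,2)=-1→OXO/.X./O.X*; (1,0)=-1→OX./OX./O.X; (1,2)=-1→OX./.XO/O.X; (2,1)=-1→OX./.X./OOX
ply 4, X at OXO/.X./O.X | (1,0)=+1→OXO/XX./O.X*; (1,2)=+1→OXO/.XX/O.X; (2,1)=+1→OXO/.X./OXX
ply 5, O at OXO/XX./O.X | (1,2)=-1→OXO/XXO/O.X*; (2,1)=-1→OXO/XX./OOX
ply 6, X at OXO/XXO/O.X | (2,1)=+1→OXO/XXO/OXX*
ply 7: OXO/XXO/OXX is terminal -1 (O); from .../.X./O.X depth 6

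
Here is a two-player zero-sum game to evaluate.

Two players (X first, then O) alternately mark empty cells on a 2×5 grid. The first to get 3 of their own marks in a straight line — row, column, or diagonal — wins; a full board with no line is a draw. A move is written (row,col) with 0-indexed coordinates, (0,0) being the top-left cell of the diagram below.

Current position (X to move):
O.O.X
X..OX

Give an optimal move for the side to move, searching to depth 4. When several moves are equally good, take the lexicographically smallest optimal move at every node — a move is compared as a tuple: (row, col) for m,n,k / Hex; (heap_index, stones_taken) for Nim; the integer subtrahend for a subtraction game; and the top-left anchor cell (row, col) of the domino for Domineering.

p1 X@[O.O.X/X..OX]: (0,1)[OXO.X/X..OX]+0* (0,3)[O.OXX/X..OX]-1 (1,1)[O.O.X/XX.OX]-1 (1,2)[O.O.X/X.XOX]-1
p2 O@[OXO.X/X..OX]: (0,3)[OXOOX/X..OX]+0* (1,1)[OXO.X/XO.OX]+0 (1,2)[OXO.X/X.OOX]+0
p3 X@[OXOOX/X..OX]: (1,1)[OXOOX/XX.OX]+0* (1,2)[OXOOX/X.XOX]+0
p4 O@[OXOOX/XX.OX]: (1,2)[OXOOX/XXOOX]+0*
p5 X@[OXOOX/XXOOX] terminal +0; root [O.O.X/X..OX] d4

X's best at [O.O.X/X..OX]: (0,1)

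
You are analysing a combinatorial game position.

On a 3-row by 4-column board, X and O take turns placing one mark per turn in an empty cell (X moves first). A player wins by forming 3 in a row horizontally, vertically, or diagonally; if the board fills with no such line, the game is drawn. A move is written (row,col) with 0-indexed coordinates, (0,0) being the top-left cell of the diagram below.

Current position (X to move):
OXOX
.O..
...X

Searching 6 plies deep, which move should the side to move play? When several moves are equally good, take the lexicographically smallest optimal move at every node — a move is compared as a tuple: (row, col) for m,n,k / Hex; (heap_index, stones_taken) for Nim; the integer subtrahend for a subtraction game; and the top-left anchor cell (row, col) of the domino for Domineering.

X's best at [OXOX/.O../...X]: (1,2)

ply 1, X at OXOX/.O../...X | (1,0)=-1→OXOX/XO../...X; (1,2)=+1→OXOX/.OX./...X*; (1,3)=+1→OXOX/.O.X/...X; (2,0)=-1→OXOX/.O../X..X; (2,1)=-1→OXOX/.O../.X.X; (2,2)=-1→OXOX/.O../..XX
ply 2: OXOX/.OX./...X is terminal -1 (O); from OXOX/.O../...X depth 6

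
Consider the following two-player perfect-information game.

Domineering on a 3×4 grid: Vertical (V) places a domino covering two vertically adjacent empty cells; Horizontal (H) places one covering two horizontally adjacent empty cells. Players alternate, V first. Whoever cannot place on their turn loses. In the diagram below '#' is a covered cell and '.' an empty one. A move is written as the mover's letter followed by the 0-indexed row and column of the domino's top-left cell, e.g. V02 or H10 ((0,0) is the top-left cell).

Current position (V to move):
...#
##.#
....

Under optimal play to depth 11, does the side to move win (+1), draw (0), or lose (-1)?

p1 V@[...#/##.#/....]: V02[..##/####/....]-1* V12[...#/####/..#.]-1
p2 H@[..##/####/....]: H00[####/####/....]+1* H20[..##/####/##..]+1 H21[..##/####/.##.]+1 H22[..##/####/..##]+1
p3 V@[####/####/....] terminal -1; root [...#/##.#/....] d11

value(...#/##.#/...., V) = -1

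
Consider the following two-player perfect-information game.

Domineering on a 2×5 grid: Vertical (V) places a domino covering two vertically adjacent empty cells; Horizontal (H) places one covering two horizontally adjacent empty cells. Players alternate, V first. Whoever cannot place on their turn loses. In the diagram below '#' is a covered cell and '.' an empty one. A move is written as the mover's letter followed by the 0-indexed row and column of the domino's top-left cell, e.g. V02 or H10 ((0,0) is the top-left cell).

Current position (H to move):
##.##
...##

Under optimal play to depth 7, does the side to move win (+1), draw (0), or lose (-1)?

value(##.##/...##, H) = +1

ply 1, H at ##.##/...## | H10=-1→##.##/##.##; H11=+1→##.##/.####*
ply 2: ##.##/.#### is terminal -1 (V); from ##.##/...## depth 7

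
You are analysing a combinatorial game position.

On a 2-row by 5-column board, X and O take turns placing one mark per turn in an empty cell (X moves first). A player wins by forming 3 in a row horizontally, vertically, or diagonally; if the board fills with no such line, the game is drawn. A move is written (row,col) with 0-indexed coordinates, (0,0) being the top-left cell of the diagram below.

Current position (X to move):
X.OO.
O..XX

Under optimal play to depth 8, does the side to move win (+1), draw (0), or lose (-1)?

[X.OO./O..XX] X move#1: (0,1):-1/XXOO./O..XX, (0,4):-1/X.OOX/O..XX, (1,1):-1/X.OO./OX.XX, (1,2):+1/X.OO./O.XXX*
[X.OO./O.XXX] end (terminal -1, O#2); searched X.OO./O..XX to 8

value(X.OO./O..XX, X) = +1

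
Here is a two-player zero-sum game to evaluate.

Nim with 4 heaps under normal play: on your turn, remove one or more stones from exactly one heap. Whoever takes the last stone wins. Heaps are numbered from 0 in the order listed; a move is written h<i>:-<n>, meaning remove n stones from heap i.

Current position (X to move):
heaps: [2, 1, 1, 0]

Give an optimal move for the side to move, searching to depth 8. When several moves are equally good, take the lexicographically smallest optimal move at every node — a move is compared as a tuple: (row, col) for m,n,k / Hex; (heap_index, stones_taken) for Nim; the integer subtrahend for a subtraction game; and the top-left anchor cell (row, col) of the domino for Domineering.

X's best at [(2,1,1,0)]: h0:-2

p1 X@[(2,1,1,0)]: h0:-1[(1,1,1,0)]-1 h0:-2[(0,1,1,0)]+1* h1:-1[(2,0,1,0)]-1 h2:-1[(2,1,0,0)]-1
p2 O@[(0,1,1,0)]: h1:-1[(0,0,1,0)]-1* h2:-1[(0,1,0,0)]-1
p3 X@[(0,0,1,0)]: h2:-1[(0,0,0,0)]+1*
p4 O@[(0,0,0,0)] terminal -1; root [(2,1,1,0)] d8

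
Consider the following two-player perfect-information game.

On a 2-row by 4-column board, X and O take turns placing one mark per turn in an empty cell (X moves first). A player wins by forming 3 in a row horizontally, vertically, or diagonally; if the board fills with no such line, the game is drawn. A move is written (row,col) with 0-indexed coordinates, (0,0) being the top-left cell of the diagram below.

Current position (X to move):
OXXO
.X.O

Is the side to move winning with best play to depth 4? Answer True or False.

p1 X@[OXXO/.X.O]: (1,0)[OXXO/XX.O]+0* (1,2)[OXXO/.XXO]+0
p2 O@[OXXO/XX.O]: (1,2)[OXXO/XXOO]+0*
p3 X@[OXXO/XXOO] terminal +0; root [OXXO/.X.O] d4

X winning at [OXXO/.X.O]: False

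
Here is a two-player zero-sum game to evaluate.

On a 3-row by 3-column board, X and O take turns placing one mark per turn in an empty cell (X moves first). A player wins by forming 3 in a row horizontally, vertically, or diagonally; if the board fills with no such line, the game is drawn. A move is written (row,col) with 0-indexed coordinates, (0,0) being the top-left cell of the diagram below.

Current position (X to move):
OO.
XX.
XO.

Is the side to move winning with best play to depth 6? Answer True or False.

ply 1, X at OO./XX./XO. | (0,2)=+1→OOX/XX./XO.*; (1,2)=+1→OO./XXX/XO.; (2,2)=-1→OO./XX./XOX
ply 2: OOX/XX./XO. is terminal -1 (O); from OO./XX./XO. depth 6

X winning at [OO./XX./XO.]: True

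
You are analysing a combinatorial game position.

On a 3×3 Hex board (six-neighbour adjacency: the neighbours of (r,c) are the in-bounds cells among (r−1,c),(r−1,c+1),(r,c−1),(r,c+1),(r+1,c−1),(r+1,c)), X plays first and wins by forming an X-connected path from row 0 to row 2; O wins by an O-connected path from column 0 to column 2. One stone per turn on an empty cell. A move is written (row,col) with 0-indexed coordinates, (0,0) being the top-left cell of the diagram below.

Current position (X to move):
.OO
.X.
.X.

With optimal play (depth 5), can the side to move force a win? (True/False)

X winning at [.OO/.X./.X.]: False

p1 X@[.OO/.X./.X.]: (0,0)[XOO/.X./.X.]-1* (1,0)[.OO/XX./.X.]-1 (1,2)[.OO/.XX/.X.]-1 (2,0)[.OO/.X./XX.]-1 (2,2)[.OO/.X./.XX]-1
p2 O@[XOO/.X./.X.]: (1,0)[XOO/OX./.X.]+1* (1,2)[XOO/.XO/.X.]-1 (2,0)[XOO/.X./OX.]-1 (2,2)[XOO/.X./.XO]-1
p3 X@[XOO/OX./.X.] terminal -1; root [.OO/.X./.X.] d5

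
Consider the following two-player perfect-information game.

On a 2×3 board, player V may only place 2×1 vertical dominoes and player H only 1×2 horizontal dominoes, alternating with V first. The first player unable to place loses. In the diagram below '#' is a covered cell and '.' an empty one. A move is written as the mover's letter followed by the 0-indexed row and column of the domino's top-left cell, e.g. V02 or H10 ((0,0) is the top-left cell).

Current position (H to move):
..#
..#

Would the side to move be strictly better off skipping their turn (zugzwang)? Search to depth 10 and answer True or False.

[..#/..#] H move#1: H00:+1/###/..#*, H10:+1/..#/###
[###/..#] end (terminal -1, V#2); searched ..#/..# to 10
suppose H passes — search the same position with V to move:
pass> [..#/..#] V move#1: V00:+1/#.#/#.#*, V01:+1/.##/.##
pass> [#.#/#.#] end (terminal -1, H#2); searched ..#/..# to 10
for H: play +1, pass -1

zugzwang(..#/..#, H) = False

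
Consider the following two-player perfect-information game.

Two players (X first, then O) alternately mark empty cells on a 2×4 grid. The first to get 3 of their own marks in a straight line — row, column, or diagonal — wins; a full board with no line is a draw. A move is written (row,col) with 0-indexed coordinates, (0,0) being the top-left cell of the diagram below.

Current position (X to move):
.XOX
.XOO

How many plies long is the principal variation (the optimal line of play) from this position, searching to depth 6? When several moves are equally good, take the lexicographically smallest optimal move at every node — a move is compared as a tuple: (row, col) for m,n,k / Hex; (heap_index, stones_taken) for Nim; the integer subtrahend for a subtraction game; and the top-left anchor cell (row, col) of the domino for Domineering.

[.XOX/.XOO] X move#1: (0,0):+0/XXOX/.XOO*, (1,0):+0/.XOX/XXOO
[XXOX/.XOO] O move#2: (1,0):+0/XXOX/OXOO*
[XXOX/OXOO] end (terminal +0, X#3); searched .XOX/.XOO to 6

PV length from [.XOX/.XOO]: 2 plies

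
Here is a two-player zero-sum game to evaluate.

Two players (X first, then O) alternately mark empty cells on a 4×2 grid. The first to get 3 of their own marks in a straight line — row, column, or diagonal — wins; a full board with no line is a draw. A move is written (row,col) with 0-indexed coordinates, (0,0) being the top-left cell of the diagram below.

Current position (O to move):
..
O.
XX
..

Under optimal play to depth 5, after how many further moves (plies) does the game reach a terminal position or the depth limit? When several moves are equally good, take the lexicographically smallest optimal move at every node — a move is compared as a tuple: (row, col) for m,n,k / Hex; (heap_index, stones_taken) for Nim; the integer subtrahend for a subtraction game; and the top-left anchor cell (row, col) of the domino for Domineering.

[../O./XX/..] O move#1: (0,0):-1/O./O./XX/.., (0,1):+0/.O/O./XX/..*, (1,1):+0/../OO/XX/.., (3,0):-1/../O./XX/O., (3,1):+0/../O./XX/.O
[.O/O./XX/..] X move#2: (0,0):+0/XO/O./XX/..*, (1,1):+0/.O/OX/XX/.., (3,0):+0/.O/O./XX/X., (3,1):+0/.O/O./XX/.X
[XO/O./XX/..] O move#3: (1,1):+0/XO/OO/XX/..*, (3,0):+0/XO/O./XX/O., (3,1):+0/XO/O./XX/.O
[XO/OO/XX/..] X move#4: (3,0):+0/XO/OO/XX/X.*, (3,1):+0/XO/OO/XX/.X
[XO/OO/XX/X.] O move#5: (3,1):+0/XO/OO/XX/XO*
[XO/OO/XX/XO] end (terminal +0, X#6); searched ../O./XX/.. to 5

PV length from [../O./XX/..]: 5 plies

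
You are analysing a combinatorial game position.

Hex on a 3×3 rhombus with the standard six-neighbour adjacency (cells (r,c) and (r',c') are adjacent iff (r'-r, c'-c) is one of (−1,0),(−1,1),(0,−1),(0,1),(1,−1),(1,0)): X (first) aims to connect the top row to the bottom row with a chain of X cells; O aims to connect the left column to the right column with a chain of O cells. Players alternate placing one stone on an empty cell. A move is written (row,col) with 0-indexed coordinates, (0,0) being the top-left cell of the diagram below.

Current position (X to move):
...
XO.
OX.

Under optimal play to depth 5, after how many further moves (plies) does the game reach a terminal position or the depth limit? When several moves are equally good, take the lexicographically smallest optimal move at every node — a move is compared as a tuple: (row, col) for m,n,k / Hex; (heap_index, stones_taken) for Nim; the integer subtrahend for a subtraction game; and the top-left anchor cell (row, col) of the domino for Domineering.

ply 1, X at .../XO./OX. | (0,0)=-1→X../XO./OX.*; (0,1)=-1→.X./XO./OX.; (0,2)=-1→..X/XO./OX.; (1,2)=-1→.../XOX/OX.; (2,2)=-1→.../XO./OXX
ply 2, O at X../XO./OX. | (0,1)=+1→XO./XO./OX.*; (0,2)=+1→X.O/XO./OX.; (1,2)=+1→X../XOO/OX.; (2,2)=+1→X../XO./OXO
ply 3, X at XO./XO./OX. | (0,2)=-1→XOX/XO./OX.*; (1,2)=-1→XO./XOX/OX.; (2,2)=-1→XO./XO./OXX
ply 4, O at XOX/XO./OX. | (1,2)=+1→XOX/XOO/OX.*; (2,2)=-1→XOX/XO./OXO
ply 5: XOX/XOO/OX. is terminal -1 (X); from .../XO./OX. depth 5

PV length from [.../XO./OX.]: 4 plies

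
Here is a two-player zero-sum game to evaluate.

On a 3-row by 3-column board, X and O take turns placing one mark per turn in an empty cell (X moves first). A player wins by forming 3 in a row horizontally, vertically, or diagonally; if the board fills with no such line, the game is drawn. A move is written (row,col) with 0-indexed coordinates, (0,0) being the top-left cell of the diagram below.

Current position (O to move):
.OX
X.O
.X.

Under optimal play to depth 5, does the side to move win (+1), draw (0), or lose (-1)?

p1 O@[.OX/X.O/.X.]: (0,0)[OOX/X.O/.X.]-1 (1,1)[.OX/XOO/.X.]-1 (2,0)[.OX/X.O/OX.]+0* (2,2)[.OX/X.O/.XO]-1
p2 X@[.OX/X.O/OX.]: (0,0)[XOX/X.O/OX.]+0* (1,1)[.OX/XXO/OX.]+0 (2,2)[.OX/X.O/OXX]+0
p3 O@[XOX/X.O/OX.]: (1,1)[XOX/XOO/OX.]+0* (2,2)[XOX/X.O/OXO]+0
p4 X@[XOX/XOO/OX.]: (2,2)[XOX/XOO/OXX]+0*
p5 O@[XOX/XOO/OXX] terminal +0; root [.OX/X.O/.X.] d5

value(.OX/X.O/.X., O) = 0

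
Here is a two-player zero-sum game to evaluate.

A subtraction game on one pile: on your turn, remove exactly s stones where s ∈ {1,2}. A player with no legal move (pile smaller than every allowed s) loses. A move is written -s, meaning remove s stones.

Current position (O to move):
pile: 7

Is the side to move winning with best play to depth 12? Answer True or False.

O winning at [7]: True

[7] O move#1: -1:+1/6*, -2:-1/5
[6] X move#2: -1:-1/5*, -2:-1/4
[5] O move#3: -1:-1/4, -2:+1/3*
[3] X move#4: -1:-1/2*, -2:-1/1
[2] O move#5: -1:-1/1, -2:+1/0*
[0] end (terminal -1, X#6); searched 7 to 12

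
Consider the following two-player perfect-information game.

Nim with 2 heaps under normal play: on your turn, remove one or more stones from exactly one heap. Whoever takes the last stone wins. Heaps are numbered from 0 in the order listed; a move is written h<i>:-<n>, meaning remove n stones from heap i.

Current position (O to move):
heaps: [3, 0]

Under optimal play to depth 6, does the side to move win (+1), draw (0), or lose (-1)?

value((3,0), O) = +1

[(3,0)] O move#1: h0:-1:-1/(2,0), h0:-2:-1/(1,0), h0:-3:+1/(0,0)*
[(0,0)] end (terminal -1, X#2); searched (3,0) to 6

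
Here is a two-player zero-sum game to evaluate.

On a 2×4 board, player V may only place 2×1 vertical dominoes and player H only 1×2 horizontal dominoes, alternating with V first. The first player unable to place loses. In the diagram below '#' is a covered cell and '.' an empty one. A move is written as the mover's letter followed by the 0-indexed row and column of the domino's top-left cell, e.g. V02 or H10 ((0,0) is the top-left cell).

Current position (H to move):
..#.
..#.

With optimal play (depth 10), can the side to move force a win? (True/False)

ply 1, H at ..#./..#. | H00=+1→###./..#.*; H10=+1→..#./###.
ply 2, V at ###./..#. | V03=-1→####/..##*
ply 3, H at ####/..## | H10=+1→####/####*
ply 4: ####/#### is terminal -1 (V); from ..#./..#. depth 10

H winning at [..#./..#.]: True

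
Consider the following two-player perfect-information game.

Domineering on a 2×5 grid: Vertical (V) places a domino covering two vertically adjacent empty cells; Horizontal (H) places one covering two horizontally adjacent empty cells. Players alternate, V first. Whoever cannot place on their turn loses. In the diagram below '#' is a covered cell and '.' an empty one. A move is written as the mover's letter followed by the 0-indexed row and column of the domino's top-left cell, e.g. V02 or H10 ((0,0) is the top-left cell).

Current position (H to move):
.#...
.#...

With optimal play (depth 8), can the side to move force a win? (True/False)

p1 H@[.#.../.#...]: H02[.###./.#...]-1* H03[.#.##/.#...]-1 H12[.#.../.###.]-1 H13[.#.../.#.##]-1
p2 V@[.###./.#...]: V00[####./##...]-1 V04[.####/.#..#]+1*
p3 H@[.####/.#..#]: H12[.####/.####]-1*
p4 V@[.####/.####]: V00[#####/#####]+1*
p5 H@[#####/#####] terminal -1; root [.#.../.#...] d8

H winning at [.#.../.#...]: False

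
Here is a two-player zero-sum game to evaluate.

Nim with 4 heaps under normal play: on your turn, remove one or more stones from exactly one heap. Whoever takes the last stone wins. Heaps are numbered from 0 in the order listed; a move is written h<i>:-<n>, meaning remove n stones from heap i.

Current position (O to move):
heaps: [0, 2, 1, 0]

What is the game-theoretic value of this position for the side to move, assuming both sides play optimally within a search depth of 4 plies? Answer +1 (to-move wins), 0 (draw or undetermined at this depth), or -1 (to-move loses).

ply 1, O at (0,2,1,0) | h1:-1=+1→(0,1,1,0)*; h1:-2=-1→(0,0,1,0); h2:-1=-1→(0,2,0,0)
ply 2, X at (0,1,1,0) | h1:-1=-1→(0,0,1,0)*; h2:-1=-1→(0,1,0,0)
ply 3, O at (0,0,1,0) | h2:-1=+1→(0,0,0,0)*
ply 4: (0,0,0,0) is terminal -1 (X); from (0,2,1,0) depth 4

value((0,2,1,0), O) = +1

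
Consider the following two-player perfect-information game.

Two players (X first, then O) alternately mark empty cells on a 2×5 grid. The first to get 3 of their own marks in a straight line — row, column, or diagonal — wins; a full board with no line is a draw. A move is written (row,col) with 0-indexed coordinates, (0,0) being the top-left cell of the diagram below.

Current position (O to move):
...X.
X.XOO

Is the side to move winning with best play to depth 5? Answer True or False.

p1 O@[...X./X.XOO]: (0,0)[O..X./X.XOO]-1* (0,1)[.O.X./X.XOO]-1 (0,2)[..OX./X.XOO]-1 (0,4)[...XO/X.XOO]-1 (1,1)[...X./XOXOO]-1
p2 X@[O..X./X.XOO]: (0,1)[OX.X./X.XOO]+1* (0,2)[O.XX./X.XOO]+1 (0,4)[O..XX/X.XOO]+1 (1,1)[O..X./XXXOO]+1
p3 O@[OX.X./X.XOO]: (0,2)[OXOX./X.XOO]-1* (0,4)[OX.XO/X.XOO]-1 (1,1)[OX.X./XOXOO]-1
p4 X@[OXOX./X.XOO]: (0,4)[OXOXX/X.XOO]+0 (1,1)[OXOX./XXXOO]+1*
p5 O@[OXOX./XXXOO] terminal -1; root [...X./X.XOO] d5

O winning at [...X./X.XOO]: False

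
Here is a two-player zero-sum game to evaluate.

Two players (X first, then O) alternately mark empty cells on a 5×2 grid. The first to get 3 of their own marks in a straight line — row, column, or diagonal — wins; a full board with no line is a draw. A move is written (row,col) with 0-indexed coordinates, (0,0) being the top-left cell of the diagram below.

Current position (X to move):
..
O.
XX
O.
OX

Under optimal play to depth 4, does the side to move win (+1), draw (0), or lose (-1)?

value(../O./XX/O./OX, X) = +1

[../O./XX/O./OX] X move#1: (0,0):+0/X./O./XX/O./OX, (0,1):+1/.X/O./XX/O./OX*, (1,1):+1/../OX/XX/O./OX, (3,1):+1/../O./XX/OX/OX
[.X/O./XX/O./OX] O move#2: (0,0):-1/OX/O./XX/O./OX*, (1,1):-1/.X/OO/XX/O./OX, (3,1):-1/.X/O./XX/OO/OX
[OX/O./XX/O./OX] X move#3: (1,1):+1/OX/OX/XX/O./OX*, (3,1):+1/OX/O./XX/OX/OX
[OX/OX/XX/O./OX] end (terminal -1, O#4); searched ../O./XX/O./OX to 4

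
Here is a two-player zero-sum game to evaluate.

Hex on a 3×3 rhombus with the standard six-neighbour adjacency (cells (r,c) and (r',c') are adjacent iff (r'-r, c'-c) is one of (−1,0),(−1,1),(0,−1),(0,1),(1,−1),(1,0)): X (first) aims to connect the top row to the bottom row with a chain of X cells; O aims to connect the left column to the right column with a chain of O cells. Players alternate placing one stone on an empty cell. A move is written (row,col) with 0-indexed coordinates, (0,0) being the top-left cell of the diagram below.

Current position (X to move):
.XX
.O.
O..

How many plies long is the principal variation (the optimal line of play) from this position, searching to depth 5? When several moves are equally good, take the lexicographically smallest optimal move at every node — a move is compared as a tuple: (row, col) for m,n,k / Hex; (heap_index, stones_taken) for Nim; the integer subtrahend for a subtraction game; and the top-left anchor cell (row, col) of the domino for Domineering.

ply 1, X at .XX/.O./O.. | (0,0)=-1→XXX/.O./O..; (1,0)=-1→.XX/XO./O..; (1,2)=+1→.XX/.OX/O..*; (2,1)=-1→.XX/.O./OX.; (2,2)=-1→.XX/.O./O.X
ply 2, O at .XX/.OX/O.. | (0,0)=-1→OXX/.OX/O..*; (1,0)=-1→.XX/OOX/O..; (2,1)=-1→.XX/.OX/OO.; (2,2)=-1→.XX/.OX/O.O
ply 3, X at OXX/.OX/O.. | (1,0)=+1→OXX/XOX/O..*; (2,1)=+1→OXX/.OX/OX.; (2,2)=+1→OXX/.OX/O.X
ply 4, O at OXX/XOX/O.. | (2,1)=-1→OXX/XOX/OO.*; (2,2)=-1→OXX/XOX/O.O
ply 5, X at OXX/XOX/OO. | (2,2)=+1→OXX/XOX/OOX*
ply 6: OXX/XOX/OOX is terminal -1 (O); from .XX/.O./O.. depth 5

PV length from [.XX/.O./O..]: 5 plies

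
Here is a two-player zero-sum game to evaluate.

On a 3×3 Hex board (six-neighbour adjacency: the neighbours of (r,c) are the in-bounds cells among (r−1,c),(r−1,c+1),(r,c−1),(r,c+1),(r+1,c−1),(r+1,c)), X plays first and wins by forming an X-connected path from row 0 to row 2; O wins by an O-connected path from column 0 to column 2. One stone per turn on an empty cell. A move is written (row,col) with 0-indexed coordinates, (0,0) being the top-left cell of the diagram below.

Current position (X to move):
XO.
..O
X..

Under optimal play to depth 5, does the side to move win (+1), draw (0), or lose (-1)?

value(XO./..O/X.., X) = +1

ply 1, X at XO./..O/X.. | (0,2)=+1→XOX/..O/X..*; (1,0)=+1→XO./X.O/X..; (1,1)=+1→XO./.XO/X..; (2,1)=-1→XO./..O/XX.; (2,2)=-1→XO./..O/X.X
ply 2, O at XOX/..O/X.. | (1,0)=-1→XOX/O.O/X..*; (1,1)=-1→XOX/.OO/X..; (2,1)=-1→XOX/..O/XO.; (2,2)=-1→XOX/..O/X.O
ply 3, X at XOX/O.O/X.. | (1,1)=+1→XOX/OXO/X..*; (2,1)=-1→XOX/O.O/XX.; (2,2)=-1→XOX/O.O/X.X
ply 4: XOX/OXO/X.. is terminal -1 (O); from XO./..O/X.. depth 5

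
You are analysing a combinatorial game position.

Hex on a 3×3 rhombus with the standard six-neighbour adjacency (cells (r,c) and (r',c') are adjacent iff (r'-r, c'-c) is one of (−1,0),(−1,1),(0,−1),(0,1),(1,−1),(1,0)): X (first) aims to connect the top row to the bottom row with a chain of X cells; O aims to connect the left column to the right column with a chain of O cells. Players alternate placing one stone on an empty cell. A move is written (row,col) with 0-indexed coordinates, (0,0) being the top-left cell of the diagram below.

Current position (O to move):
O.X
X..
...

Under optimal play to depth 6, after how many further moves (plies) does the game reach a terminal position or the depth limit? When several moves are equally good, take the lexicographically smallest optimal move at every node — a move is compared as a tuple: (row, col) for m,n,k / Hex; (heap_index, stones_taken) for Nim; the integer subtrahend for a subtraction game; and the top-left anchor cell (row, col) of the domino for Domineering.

PV length from [O.X/X../...]: 4 plies

p1 O@[O.X/X../...]: (0,1)[OOX/X../...]-1* (1,1)[O.X/XO./...]-1 (1,2)[O.X/X.O/...]-1 (2,0)[O.X/X../O..]-1 (2,1)[O.X/X../.O.]-1 (2,2)[O.X/X../..O]-1
p2 X@[OOX/X../...]: (1,1)[OOX/XX./...]+1* (1,2)[OOX/X.X/...]+1 (2,0)[OOX/X../X..]+1 (2,1)[OOX/X../.X.]+1 (2,2)[OOX/X../..X]+1
p3 O@[OOX/XX./...]: (1,2)[OOX/XXO/...]-1* (2,0)[OOX/XX./O..]-1 (2,1)[OOX/XX./.O.]-1 (2,2)[OOX/XX./..O]-1
p4 X@[OOX/XXO/...]: (2,0)[OOX/XXO/X..]+1* (2,1)[OOX/XXO/.X.]+1 (2,2)[OOX/XXO/..X]+1
p5 O@[OOX/XXO/X..] terminal -1; root [O.X/X../...] d6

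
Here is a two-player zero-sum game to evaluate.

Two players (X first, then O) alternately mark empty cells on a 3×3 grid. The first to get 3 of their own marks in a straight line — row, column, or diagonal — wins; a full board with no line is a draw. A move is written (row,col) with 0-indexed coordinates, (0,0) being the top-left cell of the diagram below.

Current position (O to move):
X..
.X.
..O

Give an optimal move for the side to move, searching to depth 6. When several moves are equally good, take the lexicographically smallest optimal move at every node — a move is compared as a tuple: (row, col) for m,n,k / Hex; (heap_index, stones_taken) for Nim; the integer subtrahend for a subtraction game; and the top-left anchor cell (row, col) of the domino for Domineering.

[X../.X./..O] O move#1: (0,1):-1/XO./.X./..O, (0,2):+0/X.O/.X./..O*, (1,0):-1/X../OX./..O, (1,2):-1/X../.XO/..O, (2,0):+0/X../.X./O.O, (2,1):-1/X../.X./.OO
[X.O/.X./..O] X move#2: (0,1):-1/XXO/.X./..O, (1,0):-1/X.O/XX./..O, (1,2):+0/X.O/.XX/..O*, (2,0):-1/X.O/.X./X.O, (2,1):-1/X.O/.X./.XO
[X.O/.XX/..O] O move#3: (0,1):-1/XOO/.XX/..O, (1,0):+0/X.O/OXX/..O*, (2,0):-1/X.O/.XX/O.O, (2,1):-1/X.O/.XX/.OO
[X.O/OXX/..O] X move#4: (0,1):+0/XXO/OXX/..O*, (2,0):+0/X.O/OXX/X.O, (2,1):+0/X.O/OXX/.XO
[XXO/OXX/..O] O move#5: (2,0):-1/XXO/OXX/O.O, (2,1):+0/XXO/OXX/.OO*
[XXO/OXX/.OO] X move#6: (2,0):+0/XXO/OXX/XOO*
[XXO/OXX/XOO] end (terminal +0, O#7); searched X../.X./..O to 6

O's best at [X../.X./..O]: (0,2)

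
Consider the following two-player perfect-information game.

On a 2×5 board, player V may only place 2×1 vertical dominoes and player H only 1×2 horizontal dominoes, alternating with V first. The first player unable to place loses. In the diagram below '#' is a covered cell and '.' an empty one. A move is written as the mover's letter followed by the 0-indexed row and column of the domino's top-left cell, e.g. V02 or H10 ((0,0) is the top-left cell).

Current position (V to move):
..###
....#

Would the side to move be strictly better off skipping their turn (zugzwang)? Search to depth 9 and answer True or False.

[..###/....#] V move#1: V00:-1/#.###/#...#, V01:+1/.####/.#..#*
[.####/.#..#] H move#2: H12:-1/.####/.####*
[.####/.####] V move#3: V00:+1/#####/#####*
[#####/#####] end (terminal -1, H#4); searched ..###/....# to 9
pass branch (H moves first from the same position):
  | [..###/....#] H move#1: H00:+1/#####/....#*, H10:+1/..###/##..#, H11:-1/..###/.##.#, H12:-1/..###/..###
  | [#####/....#] end (terminal -1, V#2); searched ..###/....# to 9
V moving scores +1; V passing scores -1

zugzwang(..###/....#, V) = False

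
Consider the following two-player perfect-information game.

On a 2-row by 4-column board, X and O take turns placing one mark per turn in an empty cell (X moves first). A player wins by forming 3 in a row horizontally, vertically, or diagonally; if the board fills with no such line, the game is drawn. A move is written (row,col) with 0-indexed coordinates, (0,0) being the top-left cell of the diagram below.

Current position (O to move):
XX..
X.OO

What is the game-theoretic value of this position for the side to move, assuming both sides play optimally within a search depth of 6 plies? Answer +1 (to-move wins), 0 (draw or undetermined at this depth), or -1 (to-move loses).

ply 1, O at XX../X.OO | (0,2)=+0→XXO./X.OO; (0,3)=-1→XX.O/X.OO; (1,1)=+1→XX../XOOO*
ply 2: XX../XOOO is terminal -1 (X); from XX../X.OO depth 6

value(XX../X.OO, O) = +1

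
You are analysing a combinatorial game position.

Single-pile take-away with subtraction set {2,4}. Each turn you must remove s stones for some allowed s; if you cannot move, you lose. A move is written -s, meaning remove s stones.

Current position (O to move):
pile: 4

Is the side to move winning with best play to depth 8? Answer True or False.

p1 O@[4]: -2[2]-1 -4[0]+1*
p2 X@[0] terminal -1; root [4] d8

O winning at [4]: True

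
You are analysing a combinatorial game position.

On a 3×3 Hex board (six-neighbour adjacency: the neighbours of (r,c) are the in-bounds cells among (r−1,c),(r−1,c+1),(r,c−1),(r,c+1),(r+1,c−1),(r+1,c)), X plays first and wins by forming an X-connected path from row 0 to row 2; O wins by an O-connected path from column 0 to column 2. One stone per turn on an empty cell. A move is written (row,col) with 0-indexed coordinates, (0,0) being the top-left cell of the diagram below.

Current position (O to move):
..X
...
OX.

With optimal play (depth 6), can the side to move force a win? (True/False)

O winning at [..X/.../OX.]: False

p1 O@[..X/.../OX.]: (0,0)[O.X/.../OX.]-1* (0,1)[.OX/.../OX.]-1 (1,0)[..X/O../OX.]-1 (1,1)[..X/.O./OX.]-1 (1,2)[..X/..O/OX.]-1 (2,2)[..X/.../OXO]-1
p2 X@[O.X/.../OX.]: (0,1)[OXX/.../OX.]+1* (1,0)[O.X/X../OX.]+1 (1,1)[O.X/.X./OX.]+1 (1,2)[O.X/..X/OX.]+1 (2,2)[O.X/.../OXX]+1
p3 O@[OXX/.../OX.]: (1,0)[OXX/O../OX.]-1* (1,1)[OXX/.O./OX.]-1 (1,2)[OXX/..O/OX.]-1 (2,2)[OXX/.../OXO]-1
p4 X@[OXX/O../OX.]: (1,1)[OXX/OX./OX.]+1* (1,2)[OXX/O.X/OX.]+1 (2,2)[OXX/O../OXX]+1
p5 O@[OXX/OX./OX.] terminal -1; root [..X/.../OX.] d6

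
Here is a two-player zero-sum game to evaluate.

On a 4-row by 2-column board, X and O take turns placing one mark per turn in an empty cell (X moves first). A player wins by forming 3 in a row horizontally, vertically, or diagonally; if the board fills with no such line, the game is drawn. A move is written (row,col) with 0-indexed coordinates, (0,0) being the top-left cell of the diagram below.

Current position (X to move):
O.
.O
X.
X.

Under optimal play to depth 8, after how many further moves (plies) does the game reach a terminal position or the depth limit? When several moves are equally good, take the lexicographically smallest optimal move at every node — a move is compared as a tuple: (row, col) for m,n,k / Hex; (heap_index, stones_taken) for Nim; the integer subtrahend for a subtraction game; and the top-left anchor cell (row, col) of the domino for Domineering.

PV length from [O./.O/X./X.]: 1 ply

p1 X@[O./.O/X./X.]: (0,1)[OX/.O/X./X.]+0 (1,0)[O./XO/X./X.]+1* (2,1)[O./.O/XX/X.]+0 (3,1)[O./.O/X./XX]+0
p2 O@[O./XO/X./X.] terminal -1; root [O./.O/X./X.] d8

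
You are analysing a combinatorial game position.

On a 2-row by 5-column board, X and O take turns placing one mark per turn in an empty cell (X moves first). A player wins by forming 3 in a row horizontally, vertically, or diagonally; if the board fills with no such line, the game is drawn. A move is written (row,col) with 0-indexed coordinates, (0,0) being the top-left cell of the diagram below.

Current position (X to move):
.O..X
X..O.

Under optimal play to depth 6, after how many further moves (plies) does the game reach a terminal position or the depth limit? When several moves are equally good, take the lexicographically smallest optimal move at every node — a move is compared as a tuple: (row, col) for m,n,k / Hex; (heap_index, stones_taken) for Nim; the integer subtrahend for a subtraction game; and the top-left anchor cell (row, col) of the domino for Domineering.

[.O..X/X..O.] X move#1: (0,0):-1/XO..X/X..O., (0,2):+0/.OX.X/X..O.*, (0,3):-1/.O.XX/X..O., (1,1):-1/.O..X/XX.O., (1,2):+0/.O..X/X.XO., (1,4):-1/.O..X/X..OX
[.OX.X/X..O.] O move#2: (0,0):-1/OOX.X/X..O., (0,3):+0/.OXOX/X..O.*, (1,1):-1/.OX.X/XO.O., (1,2):-1/.OX.X/X.OO., (1,4):-1/.OX.X/X..OO
[.OXOX/X..O.] X move#3: (0,0):-1/XOXOX/X..O., (1,1):+0/.OXOX/XX.O.*, (1,2):+0/.OXOX/X.XO., (1,4):+0/.OXOX/X..OX
[.OXOX/XX.O.] O move#4: (0,0):-1/OOXOX/XX.O., (1,2):+0/.OXOX/XXOO.*, (1,4):-1/.OXOX/XX.OO
[.OXOX/XXOO.] X move#5: (0,0):-1/XOXOX/XXOO., (1,4):+0/.OXOX/XXOOX*
[.OXOX/XXOOX] O move#6: (0,0):+0/OOXOX/XXOOX*
[OOXOX/XXOOX] end (terminal +0, X#7); searched .O..X/X..O. to 6

PV length from [.O..X/X..O.]: 6 plies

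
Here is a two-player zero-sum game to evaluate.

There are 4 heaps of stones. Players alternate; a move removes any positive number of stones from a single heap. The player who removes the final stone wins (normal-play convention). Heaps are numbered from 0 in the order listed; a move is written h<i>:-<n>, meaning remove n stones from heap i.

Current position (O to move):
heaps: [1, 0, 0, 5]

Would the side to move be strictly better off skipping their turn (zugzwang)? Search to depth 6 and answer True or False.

zugzwang((1,0,0,5), O) = False

p1 O@[(1,0,0,5)]: h0:-1[(0,0,0,5)]-1 h3:-1[(1,0,0,4)]-1 h3:-2[(1,0,0,3)]-1 h3:-3[(1,0,0,2)]-1 h3:-4[(1,0,0,1)]+1* h3:-5[(1,0,0,0)]-1
p2 X@[(1,0,0,1)]: h0:-1[(0,0,0,1)]-1* h3:-1[(1,0,0,0)]-1
p3 O@[(0,0,0,1)]: h3:-1[(0,0,0,0)]+1*
p4 X@[(0,0,0,0)] terminal -1; root [(1,0,0,5)] d6
if O skipped the turn, X would face:
~ p1 X@[(1,0,0,5)]: h0:-1[(0,0,0,5)]-1 h3:-1[(1,0,0,4)]-1 h3:-2[(1,0,0,3)]-1 h3:-3[(1,0,0,2)]-1 h3:-4[(1,0,0,1)]+1* h3:-5[(1,0,0,0)]-1
~ p2 O@[(1,0,0,1)]: h0:-1[(0,0,0,1)]-1* h3:-1[(1,0,0,0)]-1
~ p3 X@[(0,0,0,1)]: h3:-1[(0,0,0,0)]+1*
~ p4 O@[(0,0,0,0)] terminal -1; root [(1,0,0,5)] d6
compare (O): move=+1 vs pass=-1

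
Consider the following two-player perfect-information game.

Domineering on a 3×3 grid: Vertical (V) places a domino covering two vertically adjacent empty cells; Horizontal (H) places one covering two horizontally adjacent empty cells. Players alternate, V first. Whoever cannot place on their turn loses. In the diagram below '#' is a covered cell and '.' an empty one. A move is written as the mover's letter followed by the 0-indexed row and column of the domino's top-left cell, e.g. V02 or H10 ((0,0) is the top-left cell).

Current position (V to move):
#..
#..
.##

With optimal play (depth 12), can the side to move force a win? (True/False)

V winning at [#../#../.##]: True

p1 V@[#../#../.##]: V01[##./##./.##]+1* V02[#.#/#.#/.##]+1
p2 H@[##./##./.##] terminal -1; root [#../#../.##] d12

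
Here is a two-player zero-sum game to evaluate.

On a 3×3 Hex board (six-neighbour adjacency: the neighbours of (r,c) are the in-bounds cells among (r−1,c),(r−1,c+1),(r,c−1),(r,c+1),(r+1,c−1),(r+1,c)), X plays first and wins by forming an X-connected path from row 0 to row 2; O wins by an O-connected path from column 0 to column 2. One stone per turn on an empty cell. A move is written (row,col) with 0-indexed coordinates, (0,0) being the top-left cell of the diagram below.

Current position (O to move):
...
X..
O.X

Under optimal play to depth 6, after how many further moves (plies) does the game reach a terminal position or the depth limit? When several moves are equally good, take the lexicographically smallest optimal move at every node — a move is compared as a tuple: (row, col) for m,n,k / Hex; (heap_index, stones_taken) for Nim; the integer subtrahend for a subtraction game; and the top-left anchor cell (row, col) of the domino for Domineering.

PV length from [.../X../O.X]: 5 plies

[.../X../O.X] O move#1: (0,0):-1/O../X../O.X, (0,1):-1/.O./X../O.X, (0,2):-1/..O/X../O.X, (1,1):+1/.../XO./O.X*, (1,2):+1/.../X.O/O.X, (2,1):-1/.../X../OOX
[.../XO./O.X] X move#2: (0,0):-1/X../XO./O.X*, (0,1):-1/.X./XO./O.X, (0,2):-1/..X/XO./O.X, (1,2):-1/.../XOX/O.X, (2,1):-1/.../XO./OXX
[X../XO./O.X] O move#3: (0,1):+1/XO./XO./O.X*, (0,2):+1/X.O/XO./O.X, (1,2):+1/X../XOO/O.X, (2,1):+1/X../XO./OOX
[XO./XO./O.X] X move#4: (0,2):-1/XOX/XO./O.X*, (1,2):-1/XO./XOX/O.X, (2,1):-1/XO./XO./OXX
[XOX/XO./O.X] O move#5: (1,2):+1/XOX/XOO/O.X*, (2,1):-1/XOX/XO./OOX
[XOX/XOO/O.X] end (terminal -1, X#6); searched .../X../O.X to 6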